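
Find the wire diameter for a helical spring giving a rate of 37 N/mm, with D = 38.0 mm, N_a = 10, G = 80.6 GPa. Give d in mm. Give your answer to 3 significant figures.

d = (8D³N_a·k / G)^(1/4) = (8·38.0³·10·37 / (80.6×10³))^0.25
  = (2015.2)^0.25 = 6.7000 mm

6.70 mm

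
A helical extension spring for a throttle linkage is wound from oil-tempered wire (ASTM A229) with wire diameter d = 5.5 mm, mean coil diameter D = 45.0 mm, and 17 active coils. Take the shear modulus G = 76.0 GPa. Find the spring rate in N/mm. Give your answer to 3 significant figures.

k = Gd⁴/(8D³N_a) = (76.0×10³ × 5.5⁴) / (8 × 45.0³ × 17)
  = 6.95448e+07 / 1.2393e+07 = 5.6116 N/mm

5.61 N/mm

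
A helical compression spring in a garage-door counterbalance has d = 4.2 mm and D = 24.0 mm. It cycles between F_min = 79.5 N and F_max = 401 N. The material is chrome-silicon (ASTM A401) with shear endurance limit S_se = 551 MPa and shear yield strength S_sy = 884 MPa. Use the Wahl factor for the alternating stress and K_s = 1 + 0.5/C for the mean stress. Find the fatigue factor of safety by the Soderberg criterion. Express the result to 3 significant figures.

C = D/d = 24.0/4.2 = 5.7143; K_W = (4C−1)/(4C−4)+0.615/C = 1.2667; K_s = 1+0.5/C = 1.0875
F_a = (F_max−F_min)/2 = 160.75 N; F_m = (F_max+F_min)/2 = 240.25 N
τ_a = K_W·8F_aD/(πd³) = 1.2667 × 132.6 = 167.97 MPa
τ_m = K_s·8F_mD/(πd³) = 1.0875 × 198.18 = 215.52 MPa
Soderberg: 1/n_f = τ_a/S_se + τ_m/S_sy = 167.97/551 + 215.52/884 = 0.30485 + 0.24381 = 0.54865
n_f = 1/0.54865 = 1.823

1.82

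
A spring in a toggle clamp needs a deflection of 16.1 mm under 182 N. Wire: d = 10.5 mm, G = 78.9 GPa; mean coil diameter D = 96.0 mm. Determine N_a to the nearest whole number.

12

Required rate k = F/δ = 182/16.1 = 11.304 N/mm
N_a = Gd⁴/(8D³k) = (78.9×10³ × 10.5⁴)/(8 × 96.0³ × 11.304)
    = 9.59034e+08 / 8.00109e+07 = 11.99 → 12 coils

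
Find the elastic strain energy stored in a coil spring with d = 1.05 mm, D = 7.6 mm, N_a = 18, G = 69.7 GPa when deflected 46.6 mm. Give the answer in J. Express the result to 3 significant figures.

k = Gd⁴/(8D³N_a) = (69.7×10³)(1.05⁴)/(8·7.6³·18) = 1.3403 N/mm
U = ½kδ² = 0.5 × 1.3403 × 46.6² = 1455.2 N·mm = 1.4552 J

1.46 J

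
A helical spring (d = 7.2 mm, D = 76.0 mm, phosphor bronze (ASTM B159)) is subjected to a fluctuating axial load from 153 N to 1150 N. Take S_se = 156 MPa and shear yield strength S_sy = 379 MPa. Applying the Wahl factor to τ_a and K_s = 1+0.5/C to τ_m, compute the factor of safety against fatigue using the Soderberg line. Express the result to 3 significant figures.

C = D/d = 76.0/7.2 = 10.5556; K_W = (4C−1)/(4C−4)+0.615/C = 1.1368; K_s = 1+0.5/C = 1.0474
F_a = (F_max−F_min)/2 = 498.5 N; F_m = (F_max+F_min)/2 = 651.5 N
τ_a = K_W·8F_aD/(πd³) = 1.1368 × 258.48 = 293.82 MPa
τ_m = K_s·8F_mD/(πd³) = 1.0474 × 337.81 = 353.81 MPa
Soderberg: 1/n_f = τ_a/S_se + τ_m/S_sy = 293.82/156 + 353.81/379 = 1.88349 + 0.93354 = 2.817
n_f = 1/2.817 = 0.355

0.355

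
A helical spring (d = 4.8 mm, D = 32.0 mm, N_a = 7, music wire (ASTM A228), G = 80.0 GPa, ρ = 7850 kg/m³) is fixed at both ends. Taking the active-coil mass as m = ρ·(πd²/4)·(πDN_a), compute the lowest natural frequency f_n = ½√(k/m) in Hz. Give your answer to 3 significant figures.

241 Hz

k = Gd⁴/(8D³N_a) = (80.0×10³)(4.8⁴)/(8·32.0³·7) = 23.143 N/mm = 23143 N/m
Wire length L = πDN_a = π·32.0·7 = 703.72 mm
m = ρ·(πd²/4)·L = 7850 × 18.096×10⁻⁶ m² × 0.70372 m = 0.099963 kg
f_n = ½√(k/m) = 0.5·√(23143/0.099963) = 0.5·√(2.3151e+05) = 240.58 Hz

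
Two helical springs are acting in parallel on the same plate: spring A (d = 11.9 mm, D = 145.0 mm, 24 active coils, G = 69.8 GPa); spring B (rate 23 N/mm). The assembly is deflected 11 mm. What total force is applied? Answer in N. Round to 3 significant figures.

279 N

k_A = Gd⁴/(8D³N_a) = (69.8×10³)(11.9⁴)/(8·145.0³·24) = 2.3913 N/mm
Parallel: k_eq = 2.3913 + 23 = 25.391 N/mm
F = k_eq·δ = 25.391·11 = 279.3 N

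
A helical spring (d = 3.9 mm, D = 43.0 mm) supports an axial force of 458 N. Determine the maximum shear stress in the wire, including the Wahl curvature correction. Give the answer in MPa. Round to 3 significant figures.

956 MPa

Spring index C = D/d = 43.0/3.9 = 11.0256
K_W = (4C−1)/(4C−4) + 0.615/C = 43.103/40.103 + 0.0558 = 1.1306
τ₀ = 8FD/(πd³) = 8·458·43.0/(π·3.9³) = 157552/186.36 = 845.44 MPa
τ_max = K·τ₀ = 1.1306 × 845.44 = 955.84 MPa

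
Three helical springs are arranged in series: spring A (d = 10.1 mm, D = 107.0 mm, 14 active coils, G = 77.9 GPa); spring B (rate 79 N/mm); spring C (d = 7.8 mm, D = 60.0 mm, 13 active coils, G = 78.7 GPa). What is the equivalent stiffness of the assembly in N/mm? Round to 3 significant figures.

3.86 N/mm

k_A = Gd⁴/(8D³N_a) = (77.9×10³)(10.1⁴)/(8·107.0³·14) = 5.9082 N/mm
k_C = Gd⁴/(8D³N_a) = (78.7×10³)(7.8⁴)/(8·60.0³·13) = 12.968 N/mm
Series: 1/k_eq = 1/5.9082 + 1/79 + 1/12.968 = 0.25903; k_eq = 3.8606 N/mm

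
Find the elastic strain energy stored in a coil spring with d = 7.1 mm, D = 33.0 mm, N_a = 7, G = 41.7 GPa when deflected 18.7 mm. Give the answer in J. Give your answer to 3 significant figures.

k = Gd⁴/(8D³N_a) = (41.7×10³)(7.1⁴)/(8·33.0³·7) = 52.655 N/mm
U = ½kδ² = 0.5 × 52.655 × 18.7² = 9206.5 N·mm = 9.2065 J

9.21 J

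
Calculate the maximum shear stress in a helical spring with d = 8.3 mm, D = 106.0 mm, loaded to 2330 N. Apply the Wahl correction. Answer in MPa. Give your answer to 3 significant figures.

Spring index C = D/d = 106.0/8.3 = 12.7711
K_W = (4C−1)/(4C−4) + 0.615/C = 50.084/47.084 + 0.0482 = 1.1119
τ₀ = 8FD/(πd³) = 8·2330·106.0/(π·8.3³) = 1.97584e+06/1796.3 = 1099.9 MPa
τ_max = K·τ₀ = 1.1119 × 1099.9 = 1223 MPa

1220 MPa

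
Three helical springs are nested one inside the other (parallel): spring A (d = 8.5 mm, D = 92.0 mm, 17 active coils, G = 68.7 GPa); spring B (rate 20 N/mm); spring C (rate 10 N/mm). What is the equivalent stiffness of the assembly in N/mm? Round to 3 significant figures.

33.4 N/mm

k_A = Gd⁴/(8D³N_a) = (68.7×10³)(8.5⁴)/(8·92.0³·17) = 3.3863 N/mm
Parallel: k_eq = 3.3863 + 20 + 10 = 33.386 N/mm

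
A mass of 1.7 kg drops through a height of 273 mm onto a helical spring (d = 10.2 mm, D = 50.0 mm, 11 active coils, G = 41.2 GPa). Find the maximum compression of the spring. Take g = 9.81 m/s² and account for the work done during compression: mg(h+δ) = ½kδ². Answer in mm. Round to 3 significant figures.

15.4 mm

k = Gd⁴/(8D³N_a) = (41.2×10³)(10.2⁴)/(8·50.0³·11) = 40.542 N/mm
W = mg = 1.7 × 9.81 = 16.677 N
½kδ² − Wδ − Wh = 0 → δ = (W + √(W² + 2kWh))/k
δ = (16.677 + √(278.12 + 369161))/40.542 = (16.677 + 607.82)/40.542 = 15.404 mm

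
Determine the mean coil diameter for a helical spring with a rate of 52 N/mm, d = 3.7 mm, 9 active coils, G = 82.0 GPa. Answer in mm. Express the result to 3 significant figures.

16.0 mm

D = (Gd⁴/(8N_a·k))^(1/3) = (82.0×10³·3.7⁴/(8·9·52))^(1/3)
  = (4104.73)^(1/3) = 16.0114 mm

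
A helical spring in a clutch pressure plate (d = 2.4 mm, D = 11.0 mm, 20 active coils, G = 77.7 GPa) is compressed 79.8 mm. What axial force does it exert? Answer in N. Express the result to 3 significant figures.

966 N

k = Gd⁴/(8D³N_a) = (77.7×10³)(2.4⁴)/(8·11.0³·20) = 12.105 N/mm
F = k·δ = 12.105 × 79.8 = 965.99 N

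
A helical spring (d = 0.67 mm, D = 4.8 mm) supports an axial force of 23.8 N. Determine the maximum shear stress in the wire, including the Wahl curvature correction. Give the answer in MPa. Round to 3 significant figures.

1170 MPa

Spring index C = D/d = 4.8/0.67 = 7.1642
K_W = (4C−1)/(4C−4) + 0.615/C = 27.657/24.657 + 0.0858 = 1.2075
τ₀ = 8FD/(πd³) = 8·23.8·4.8/(π·0.67³) = 913.92/0.94487 = 967.24 MPa
τ_max = K·τ₀ = 1.2075 × 967.24 = 1168 MPa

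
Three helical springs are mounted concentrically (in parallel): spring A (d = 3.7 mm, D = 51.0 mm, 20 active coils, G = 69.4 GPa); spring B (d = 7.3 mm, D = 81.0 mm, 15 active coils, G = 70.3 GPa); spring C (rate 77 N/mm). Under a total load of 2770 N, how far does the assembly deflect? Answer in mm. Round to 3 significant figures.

34.3 mm

k_A = Gd⁴/(8D³N_a) = (69.4×10³)(3.7⁴)/(8·51.0³·20) = 0.61282 N/mm
k_B = Gd⁴/(8D³N_a) = (70.3×10³)(7.3⁴)/(8·81.0³·15) = 3.1305 N/mm
Parallel: k_eq = 0.61282 + 3.1305 + 77 = 80.743 N/mm
δ = F/k_eq = 2770/80.743 = 34.306 mm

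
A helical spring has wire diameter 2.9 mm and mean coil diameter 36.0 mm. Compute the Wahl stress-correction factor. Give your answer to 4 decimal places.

1.1153

C = D/d = 36.0/2.9 = 12.4138
K_W = (4C−1)/(4C−4) + 0.615/C = 48.655/45.655 + 0.0495 = 1.1153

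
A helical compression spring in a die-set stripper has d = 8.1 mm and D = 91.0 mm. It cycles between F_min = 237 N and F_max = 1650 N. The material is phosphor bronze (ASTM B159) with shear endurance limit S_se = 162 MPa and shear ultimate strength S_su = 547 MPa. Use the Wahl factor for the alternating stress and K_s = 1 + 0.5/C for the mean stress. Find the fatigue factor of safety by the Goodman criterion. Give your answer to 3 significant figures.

0.341

C = D/d = 91.0/8.1 = 11.2346; K_W = (4C−1)/(4C−4)+0.615/C = 1.1280; K_s = 1+0.5/C = 1.0445
F_a = (F_max−F_min)/2 = 706.5 N; F_m = (F_max+F_min)/2 = 943.5 N
τ_a = K_W·8F_aD/(πd³) = 1.1280 × 308.06 = 347.5 MPa
τ_m = K_s·8F_mD/(πd³) = 1.0445 × 411.4 = 429.71 MPa
Goodman: 1/n_f = τ_a/S_se + τ_m/S_su = 347.5/162 + 429.71/547 = 2.14507 + 0.78558 = 2.9307
n_f = 1/2.9307 = 0.3412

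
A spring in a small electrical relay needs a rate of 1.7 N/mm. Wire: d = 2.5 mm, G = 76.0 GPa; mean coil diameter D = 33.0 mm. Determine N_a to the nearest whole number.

6

N_a = Gd⁴/(8D³k) = (76.0×10³ × 2.5⁴)/(8 × 33.0³ × 1.7)
    = 2.96875e+06 / 488743 = 6.074 → 6 coils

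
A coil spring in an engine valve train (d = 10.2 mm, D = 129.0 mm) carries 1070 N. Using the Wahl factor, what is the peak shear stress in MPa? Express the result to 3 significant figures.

369 MPa

Spring index C = D/d = 129.0/10.2 = 12.6471
K_W = (4C−1)/(4C−4) + 0.615/C = 49.588/46.588 + 0.0486 = 1.1130
τ₀ = 8FD/(πd³) = 8·1070·129.0/(π·10.2³) = 1.10424e+06/3333.9 = 331.22 MPa
τ_max = K·τ₀ = 1.1130 × 331.22 = 368.65 MPa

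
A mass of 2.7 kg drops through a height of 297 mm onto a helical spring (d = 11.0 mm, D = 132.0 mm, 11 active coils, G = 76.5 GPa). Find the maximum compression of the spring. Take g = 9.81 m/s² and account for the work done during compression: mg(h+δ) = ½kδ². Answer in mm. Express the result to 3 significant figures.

k = Gd⁴/(8D³N_a) = (76.5×10³)(11.0⁴)/(8·132.0³·11) = 5.5339 N/mm
W = mg = 2.7 × 9.81 = 26.487 N
½kδ² − Wδ − Wh = 0 → δ = (W + √(W² + 2kWh))/k
δ = (26.487 + √(701.56 + 87065.7))/5.5339 = (26.487 + 296.26)/5.5339 = 58.321 mm

58.3 mm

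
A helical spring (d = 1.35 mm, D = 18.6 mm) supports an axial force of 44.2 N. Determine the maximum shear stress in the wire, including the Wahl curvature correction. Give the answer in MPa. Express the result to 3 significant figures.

939 MPa

Spring index C = D/d = 18.6/1.35 = 13.7778
K_W = (4C−1)/(4C−4) + 0.615/C = 54.111/51.111 + 0.0446 = 1.1033
τ₀ = 8FD/(πd³) = 8·44.2·18.6/(π·1.35³) = 6576.96/7.7295 = 850.89 MPa
τ_max = K·τ₀ = 1.1033 × 850.89 = 938.82 MPa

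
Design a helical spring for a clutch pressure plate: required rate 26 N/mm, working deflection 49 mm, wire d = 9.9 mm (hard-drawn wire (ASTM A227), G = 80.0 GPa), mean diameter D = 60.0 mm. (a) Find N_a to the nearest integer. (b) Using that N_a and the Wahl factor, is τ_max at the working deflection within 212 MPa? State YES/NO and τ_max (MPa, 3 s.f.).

N_a = Gd⁴/(8D³k) = (80.0×10³)(9.9⁴)/(8·60.0³·26) = 17.1 → N_a = 17
Actual rate k = Gd⁴/(8D³·17) = 26.16 N/mm
Working load F = kδ = 26.16·49 = 1281.8 N
C = 60.0/9.9 = 6.0606; K_W = (4C−1)/(4C−4)+0.615/C = 1.2497
τ_max = K_W·8FD/(πd³) = 1.2497·201.85 = 252.24 MPa
τ_max > 212 MPa → exceeds allowable

(a) 17 coils; (b) NO, τ_max = 252 MPa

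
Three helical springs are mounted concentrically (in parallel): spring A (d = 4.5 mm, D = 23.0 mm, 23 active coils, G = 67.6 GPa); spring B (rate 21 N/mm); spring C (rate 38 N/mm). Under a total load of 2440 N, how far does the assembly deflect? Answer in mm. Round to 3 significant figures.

34.2 mm

k_A = Gd⁴/(8D³N_a) = (67.6×10³)(4.5⁴)/(8·23.0³·23) = 12.382 N/mm
Parallel: k_eq = 12.382 + 21 + 38 = 71.382 N/mm
δ = F/k_eq = 2440/71.382 = 34.182 mm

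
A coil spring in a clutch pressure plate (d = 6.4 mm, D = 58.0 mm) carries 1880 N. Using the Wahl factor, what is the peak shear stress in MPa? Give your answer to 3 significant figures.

1230 MPa

Spring index C = D/d = 58.0/6.4 = 9.0625
K_W = (4C−1)/(4C−4) + 0.615/C = 35.250/32.250 + 0.0679 = 1.1609
τ₀ = 8FD/(πd³) = 8·1880·58.0/(π·6.4³) = 872320/823.55 = 1059.2 MPa
τ_max = K·τ₀ = 1.1609 × 1059.2 = 1229.6 MPa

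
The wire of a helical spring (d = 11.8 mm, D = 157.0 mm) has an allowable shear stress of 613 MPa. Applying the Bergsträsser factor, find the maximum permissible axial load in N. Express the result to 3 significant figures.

2290 N

C = D/d = 157.0/11.8 = 13.3051
K_B = (4C+2)/(4C−3) = 55.220/50.220 = 1.0996
τ_max = K·8FD/(πd³) → F_max = τ_allow·πd³/(8DK)
F_max = 613·π·11.8³/(8·157.0·1.0996) = 3.1641e+06/1381 = 2291.1 N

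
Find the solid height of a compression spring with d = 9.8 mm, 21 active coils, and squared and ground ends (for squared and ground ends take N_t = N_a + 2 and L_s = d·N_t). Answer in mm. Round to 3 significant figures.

225 mm

squared and ground ends: N_t = N_a + 2 = 21 + 2 = 23
L_s = d·N_t = 9.8 × 23 = 225.4 mm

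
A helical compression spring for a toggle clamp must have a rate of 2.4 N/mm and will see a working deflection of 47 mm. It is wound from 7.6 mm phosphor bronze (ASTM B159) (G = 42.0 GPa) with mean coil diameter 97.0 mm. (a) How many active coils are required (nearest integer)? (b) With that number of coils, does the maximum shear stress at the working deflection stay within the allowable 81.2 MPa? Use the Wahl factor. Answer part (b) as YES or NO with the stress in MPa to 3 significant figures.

N_a = Gd⁴/(8D³k) = (42.0×10³)(7.6⁴)/(8·97.0³·2.4) = 7.996 → N_a = 8
Actual rate k = Gd⁴/(8D³·8) = 2.3989 N/mm
Working load F = kδ = 2.3989·47 = 112.75 N
C = 97.0/7.6 = 12.7632; K_W = (4C−1)/(4C−4)+0.615/C = 1.1119
τ_max = K_W·8FD/(πd³) = 1.1119·63.442 = 70.544 MPa
τ_max ≤ 81.2 MPa → acceptable

(a) 8 coils; (b) YES, τ_max = 70.5 MPa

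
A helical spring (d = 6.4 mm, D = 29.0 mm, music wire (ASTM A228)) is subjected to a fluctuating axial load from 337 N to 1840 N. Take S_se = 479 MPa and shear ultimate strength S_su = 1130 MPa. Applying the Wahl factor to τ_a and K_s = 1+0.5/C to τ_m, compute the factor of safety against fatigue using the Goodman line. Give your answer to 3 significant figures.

C = D/d = 29.0/6.4 = 4.5312; K_W = (4C−1)/(4C−4)+0.615/C = 1.3481; K_s = 1+0.5/C = 1.1103
F_a = (F_max−F_min)/2 = 751.5 N; F_m = (F_max+F_min)/2 = 1088.5 N
τ_a = K_W·8F_aD/(πd³) = 1.3481 × 211.7 = 285.4 MPa
τ_m = K_s·8F_mD/(πd³) = 1.1103 × 306.64 = 340.47 MPa
Goodman: 1/n_f = τ_a/S_se + τ_m/S_su = 285.4/479 + 340.47/1130 = 0.59582 + 0.30130 = 0.89713
n_f = 1/0.89713 = 1.115

1.11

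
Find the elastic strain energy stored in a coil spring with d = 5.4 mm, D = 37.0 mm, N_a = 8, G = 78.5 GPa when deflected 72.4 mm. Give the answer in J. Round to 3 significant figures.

54.0 J

k = Gd⁴/(8D³N_a) = (78.5×10³)(5.4⁴)/(8·37.0³·8) = 20.59 N/mm
U = ½kδ² = 0.5 × 20.59 × 72.4² = 53964 N·mm = 53.964 J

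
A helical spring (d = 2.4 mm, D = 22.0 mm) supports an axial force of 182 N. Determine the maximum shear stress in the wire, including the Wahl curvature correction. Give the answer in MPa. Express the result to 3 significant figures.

855 MPa

Spring index C = D/d = 22.0/2.4 = 9.1667
K_W = (4C−1)/(4C−4) + 0.615/C = 35.667/32.667 + 0.0671 = 1.1589
τ₀ = 8FD/(πd³) = 8·182·22.0/(π·2.4³) = 32032/43.429 = 737.57 MPa
τ_max = K·τ₀ = 1.1589 × 737.57 = 854.78 MPa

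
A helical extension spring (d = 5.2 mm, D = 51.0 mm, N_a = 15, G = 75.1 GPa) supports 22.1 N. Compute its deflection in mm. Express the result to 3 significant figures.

6.41 mm

k = Gd⁴/(8D³N_a) = (75.1×10³)(5.2⁴)/(8·51.0³·15) = 3.4495 N/mm
δ = F/k = 22.1 / 3.4495 = 6.4066 mm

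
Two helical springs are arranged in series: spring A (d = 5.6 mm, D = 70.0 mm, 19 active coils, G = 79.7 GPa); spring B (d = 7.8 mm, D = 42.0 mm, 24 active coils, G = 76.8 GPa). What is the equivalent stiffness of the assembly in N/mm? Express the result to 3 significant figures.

1.40 N/mm

k_A = Gd⁴/(8D³N_a) = (79.7×10³)(5.6⁴)/(8·70.0³·19) = 1.5034 N/mm
k_B = Gd⁴/(8D³N_a) = (76.8×10³)(7.8⁴)/(8·42.0³·24) = 19.984 N/mm
Series: 1/k_eq = 1/1.5034 + 1/19.984 = 0.7152; k_eq = 1.3982 N/mm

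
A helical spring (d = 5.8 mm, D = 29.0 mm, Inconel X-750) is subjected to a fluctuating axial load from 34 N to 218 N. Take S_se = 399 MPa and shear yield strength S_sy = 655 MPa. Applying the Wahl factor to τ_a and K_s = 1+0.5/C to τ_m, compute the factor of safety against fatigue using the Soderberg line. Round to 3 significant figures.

C = D/d = 29.0/5.8 = 5.0000; K_W = (4C−1)/(4C−4)+0.615/C = 1.3105; K_s = 1+0.5/C = 1.1000
F_a = (F_max−F_min)/2 = 92 N; F_m = (F_max+F_min)/2 = 126 N
τ_a = K_W·8F_aD/(πd³) = 1.3105 × 34.821 = 45.633 MPa
τ_m = K_s·8F_mD/(πd³) = 1.1000 × 47.69 = 52.459 MPa
Soderberg: 1/n_f = τ_a/S_se + τ_m/S_sy = 45.633/399 + 52.459/655 = 0.11437 + 0.08009 = 0.19446
n_f = 1/0.19446 = 5.142

5.14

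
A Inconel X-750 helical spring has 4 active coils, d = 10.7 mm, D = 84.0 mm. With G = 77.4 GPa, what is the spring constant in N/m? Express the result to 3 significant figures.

53500 N/m

k = Gd⁴/(8D³N_a) = (77.4×10³ × 10.7⁴) / (8 × 84.0³ × 4)
  = 1.01456e+09 / 1.89665e+07 = 53.492 N/mm = 53492 N/m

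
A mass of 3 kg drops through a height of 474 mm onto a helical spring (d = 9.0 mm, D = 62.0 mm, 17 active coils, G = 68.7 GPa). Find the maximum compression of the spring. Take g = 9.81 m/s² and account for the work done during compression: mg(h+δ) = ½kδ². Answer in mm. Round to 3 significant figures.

k = Gd⁴/(8D³N_a) = (68.7×10³)(9.0⁴)/(8·62.0³·17) = 13.906 N/mm
W = mg = 3 × 9.81 = 29.43 N
½kδ² − Wδ − Wh = 0 → δ = (W + √(W² + 2kWh))/k
δ = (29.43 + √(866.12 + 387982))/13.906 = (29.43 + 623.58)/13.906 = 46.957 mm

47.0 mm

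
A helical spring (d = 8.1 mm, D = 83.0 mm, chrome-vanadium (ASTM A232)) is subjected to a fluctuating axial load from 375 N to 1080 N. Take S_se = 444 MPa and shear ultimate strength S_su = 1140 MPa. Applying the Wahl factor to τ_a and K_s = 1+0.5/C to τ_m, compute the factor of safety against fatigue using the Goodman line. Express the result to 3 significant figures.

1.60

C = D/d = 83.0/8.1 = 10.2469; K_W = (4C−1)/(4C−4)+0.615/C = 1.1411; K_s = 1+0.5/C = 1.0488
F_a = (F_max−F_min)/2 = 352.5 N; F_m = (F_max+F_min)/2 = 727.5 N
τ_a = K_W·8F_aD/(πd³) = 1.1411 × 140.19 = 159.98 MPa
τ_m = K_s·8F_mD/(πd³) = 1.0488 × 289.33 = 303.45 MPa
Goodman: 1/n_f = τ_a/S_se + τ_m/S_su = 159.98/444 + 303.45/1140 = 0.36031 + 0.26618 = 0.62649
n_f = 1/0.62649 = 1.596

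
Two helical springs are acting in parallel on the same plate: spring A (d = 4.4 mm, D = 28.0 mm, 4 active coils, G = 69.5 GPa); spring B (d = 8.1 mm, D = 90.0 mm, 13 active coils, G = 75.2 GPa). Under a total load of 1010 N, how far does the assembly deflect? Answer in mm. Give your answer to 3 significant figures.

k_A = Gd⁴/(8D³N_a) = (69.5×10³)(4.4⁴)/(8·28.0³·4) = 37.083 N/mm
k_B = Gd⁴/(8D³N_a) = (75.2×10³)(8.1⁴)/(8·90.0³·13) = 4.2697 N/mm
Parallel: k_eq = 37.083 + 4.2697 = 41.352 N/mm
δ = F/k_eq = 1010/41.352 = 24.424 mm

24.4 mm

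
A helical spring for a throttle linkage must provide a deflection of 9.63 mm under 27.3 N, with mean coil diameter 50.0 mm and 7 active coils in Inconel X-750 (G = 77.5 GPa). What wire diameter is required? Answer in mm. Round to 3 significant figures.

4.00 mm

Required rate k = F/δ = 27.3/9.63 = 2.8349 N/mm
d = (8D³N_a·k / G)^(1/4) = (8·50.0³·7·2.8349 / (77.5×10³))^0.25
  = (256.05)^0.25 = 4.0002 mm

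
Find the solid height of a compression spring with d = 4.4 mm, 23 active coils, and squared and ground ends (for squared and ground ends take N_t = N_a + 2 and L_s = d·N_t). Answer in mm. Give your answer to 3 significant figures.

squared and ground ends: N_t = N_a + 2 = 23 + 2 = 25
L_s = d·N_t = 4.4 × 25 = 110 mm

110 mm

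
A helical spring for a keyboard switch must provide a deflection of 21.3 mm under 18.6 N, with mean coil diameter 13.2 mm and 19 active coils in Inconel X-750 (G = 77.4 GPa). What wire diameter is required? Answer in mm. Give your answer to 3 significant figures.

1.41 mm

Required rate k = F/δ = 18.6/21.3 = 0.87324 N/mm
d = (8D³N_a·k / G)^(1/4) = (8·13.2³·19·0.87324 / (77.4×10³))^0.25
  = (3.9442)^0.25 = 1.4093 mm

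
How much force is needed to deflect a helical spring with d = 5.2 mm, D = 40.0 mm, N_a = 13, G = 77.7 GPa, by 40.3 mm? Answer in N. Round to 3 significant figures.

344 N

k = Gd⁴/(8D³N_a) = (77.7×10³)(5.2⁴)/(8·40.0³·13) = 8.5353 N/mm
F = k·δ = 8.5353 × 40.3 = 343.97 N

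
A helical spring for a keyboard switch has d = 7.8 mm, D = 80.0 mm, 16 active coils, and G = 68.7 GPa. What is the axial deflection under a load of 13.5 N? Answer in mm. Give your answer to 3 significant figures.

3.48 mm

k = Gd⁴/(8D³N_a) = (68.7×10³)(7.8⁴)/(8·80.0³·16) = 3.8802 N/mm
δ = F/k = 13.5 / 3.8802 = 3.4792 mm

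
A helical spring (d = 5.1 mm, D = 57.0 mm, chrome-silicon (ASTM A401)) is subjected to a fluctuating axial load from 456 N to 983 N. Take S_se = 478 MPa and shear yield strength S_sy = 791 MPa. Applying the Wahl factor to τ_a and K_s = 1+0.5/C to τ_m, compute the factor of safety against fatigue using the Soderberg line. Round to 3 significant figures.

0.581

C = D/d = 57.0/5.1 = 11.1765; K_W = (4C−1)/(4C−4)+0.615/C = 1.1287; K_s = 1+0.5/C = 1.0447
F_a = (F_max−F_min)/2 = 263.5 N; F_m = (F_max+F_min)/2 = 719.5 N
τ_a = K_W·8F_aD/(πd³) = 1.1287 × 288.33 = 325.44 MPa
τ_m = K_s·8F_mD/(πd³) = 1.0447 × 787.29 = 822.51 MPa
Soderberg: 1/n_f = τ_a/S_se + τ_m/S_sy = 325.44/478 + 822.51/791 = 0.68084 + 1.03984 = 1.7207
n_f = 1/1.7207 = 0.5812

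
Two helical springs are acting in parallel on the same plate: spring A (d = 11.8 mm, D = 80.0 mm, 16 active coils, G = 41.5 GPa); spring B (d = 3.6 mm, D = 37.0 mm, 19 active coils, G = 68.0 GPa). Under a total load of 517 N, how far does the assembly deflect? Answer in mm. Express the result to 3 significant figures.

k_A = Gd⁴/(8D³N_a) = (41.5×10³)(11.8⁴)/(8·80.0³·16) = 12.277 N/mm
k_B = Gd⁴/(8D³N_a) = (68.0×10³)(3.6⁴)/(8·37.0³·19) = 1.4834 N/mm
Parallel: k_eq = 12.277 + 1.4834 = 13.761 N/mm
δ = F/k_eq = 517/13.761 = 37.571 mm

37.6 mm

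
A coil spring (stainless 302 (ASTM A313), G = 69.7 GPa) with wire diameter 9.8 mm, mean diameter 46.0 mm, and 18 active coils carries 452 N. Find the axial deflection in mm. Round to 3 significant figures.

9.85 mm

k = Gd⁴/(8D³N_a) = (69.7×10³)(9.8⁴)/(8·46.0³·18) = 45.867 N/mm
δ = F/k = 452 / 45.867 = 9.8546 mm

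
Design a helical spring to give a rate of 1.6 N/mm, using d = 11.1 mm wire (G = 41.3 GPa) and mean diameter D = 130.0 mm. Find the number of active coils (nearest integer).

N_a = Gd⁴/(8D³k) = (41.3×10³ × 11.1⁴)/(8 × 130.0³ × 1.6)
    = 6.26963e+08 / 2.81216e+07 = 22.29 → 22 coils

22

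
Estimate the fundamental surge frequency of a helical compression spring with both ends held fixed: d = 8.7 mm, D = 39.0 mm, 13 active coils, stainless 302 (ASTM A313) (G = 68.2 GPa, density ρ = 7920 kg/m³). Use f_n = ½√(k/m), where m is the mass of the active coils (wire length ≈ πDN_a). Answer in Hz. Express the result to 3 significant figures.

145 Hz

k = Gd⁴/(8D³N_a) = (68.2×10³)(8.7⁴)/(8·39.0³·13) = 63.334 N/mm = 63334 N/m
Wire length L = πDN_a = π·39.0·13 = 1592.8 mm
m = ρ·(πd²/4)·L = 7920 × 59.447×10⁻⁶ m² × 1.5928 m = 0.74991 kg
f_n = ½√(k/m) = 0.5·√(63334/0.74991) = 0.5·√(84455) = 145.31 Hz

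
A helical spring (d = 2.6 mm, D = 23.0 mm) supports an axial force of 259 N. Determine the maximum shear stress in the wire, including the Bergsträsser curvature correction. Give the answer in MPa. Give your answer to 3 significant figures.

Spring index C = D/d = 23.0/2.6 = 8.8462
K_B = (4C+2)/(4C−3) = 37.385/32.385 = 1.1544
τ₀ = 8FD/(πd³) = 8·259·23.0/(π·2.6³) = 47656/55.217 = 863.07 MPa
τ_max = K·τ₀ = 1.1544 × 863.07 = 996.33 MPa

996 MPa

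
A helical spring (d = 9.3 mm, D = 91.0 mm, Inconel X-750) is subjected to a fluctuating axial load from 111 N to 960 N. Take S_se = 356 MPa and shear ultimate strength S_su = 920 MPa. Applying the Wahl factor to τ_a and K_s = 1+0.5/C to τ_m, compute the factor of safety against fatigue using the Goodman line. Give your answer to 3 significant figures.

1.75

C = D/d = 91.0/9.3 = 9.7849; K_W = (4C−1)/(4C−4)+0.615/C = 1.1482; K_s = 1+0.5/C = 1.0511
F_a = (F_max−F_min)/2 = 424.5 N; F_m = (F_max+F_min)/2 = 535.5 N
τ_a = K_W·8F_aD/(πd³) = 1.1482 × 122.3 = 140.42 MPa
τ_m = K_s·8F_mD/(πd³) = 1.0511 × 154.27 = 162.16 MPa
Goodman: 1/n_f = τ_a/S_se + τ_m/S_su = 140.42/356 + 162.16/920 = 0.39445 + 0.17626 = 0.5707
n_f = 1/0.5707 = 1.752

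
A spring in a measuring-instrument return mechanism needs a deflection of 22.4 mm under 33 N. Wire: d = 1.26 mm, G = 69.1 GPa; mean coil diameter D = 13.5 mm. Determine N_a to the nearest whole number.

Required rate k = F/δ = 33/22.4 = 1.4732 N/mm
N_a = Gd⁴/(8D³k) = (69.1×10³ × 1.26⁴)/(8 × 13.5³ × 1.4732)
    = 174165 / 28997.3 = 6.006 → 6 coils

6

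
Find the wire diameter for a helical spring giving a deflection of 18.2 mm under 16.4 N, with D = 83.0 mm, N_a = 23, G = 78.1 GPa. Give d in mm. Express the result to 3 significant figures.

Required rate k = F/δ = 16.4/18.2 = 0.9011 N/mm
d = (8D³N_a·k / G)^(1/4) = (8·83.0³·23·0.9011 / (78.1×10³))^0.25
  = (1213.9)^0.25 = 5.9026 mm

5.90 mm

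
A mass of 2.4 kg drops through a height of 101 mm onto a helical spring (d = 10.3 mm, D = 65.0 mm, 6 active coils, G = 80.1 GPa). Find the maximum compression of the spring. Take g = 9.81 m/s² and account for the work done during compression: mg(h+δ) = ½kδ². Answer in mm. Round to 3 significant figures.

8.69 mm

k = Gd⁴/(8D³N_a) = (80.1×10³)(10.3⁴)/(8·65.0³·6) = 68.391 N/mm
W = mg = 2.4 × 9.81 = 23.544 N
½kδ² − Wδ − Wh = 0 → δ = (W + √(W² + 2kWh))/k
δ = (23.544 + √(554.32 + 325261))/68.391 = (23.544 + 570.8)/68.391 = 8.6904 mm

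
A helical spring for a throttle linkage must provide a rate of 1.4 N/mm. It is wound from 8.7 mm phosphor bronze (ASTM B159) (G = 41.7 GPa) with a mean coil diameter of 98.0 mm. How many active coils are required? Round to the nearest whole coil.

23

N_a = Gd⁴/(8D³k) = (41.7×10³ × 8.7⁴)/(8 × 98.0³ × 1.4)
    = 2.38898e+08 / 1.05414e+07 = 22.66 → 23 coils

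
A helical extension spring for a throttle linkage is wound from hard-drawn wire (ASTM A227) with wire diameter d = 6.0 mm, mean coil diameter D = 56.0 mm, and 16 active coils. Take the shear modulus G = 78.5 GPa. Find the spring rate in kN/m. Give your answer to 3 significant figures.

4.53 kN/m

k = Gd⁴/(8D³N_a) = (78.5×10³ × 6.0⁴) / (8 × 56.0³ × 16)
  = 1.01736e+08 / 2.24788e+07 = 4.5259 N/mm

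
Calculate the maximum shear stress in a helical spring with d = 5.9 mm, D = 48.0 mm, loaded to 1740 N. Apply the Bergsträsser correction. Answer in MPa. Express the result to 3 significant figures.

1210 MPa

Spring index C = D/d = 48.0/5.9 = 8.1356
K_B = (4C+2)/(4C−3) = 34.542/29.542 = 1.1692
τ₀ = 8FD/(πd³) = 8·1740·48.0/(π·5.9³) = 668160/645.22 = 1035.6 MPa
τ_max = K·τ₀ = 1.1692 × 1035.6 = 1210.8 MPa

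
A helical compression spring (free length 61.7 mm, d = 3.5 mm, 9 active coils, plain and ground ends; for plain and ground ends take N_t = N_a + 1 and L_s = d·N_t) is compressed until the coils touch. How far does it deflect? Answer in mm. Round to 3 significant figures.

N_t = 10; L_s = 3.5·10 = 35 mm
δ_solid = L₀ − L_s = 61.7 − 35 = 26.7 mm

26.7 mm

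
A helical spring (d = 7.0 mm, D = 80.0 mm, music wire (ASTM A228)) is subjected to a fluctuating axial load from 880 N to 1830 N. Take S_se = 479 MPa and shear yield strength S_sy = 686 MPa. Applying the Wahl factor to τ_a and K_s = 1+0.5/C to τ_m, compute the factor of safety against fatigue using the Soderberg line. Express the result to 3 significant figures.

0.530

C = D/d = 80.0/7.0 = 11.4286; K_W = (4C−1)/(4C−4)+0.615/C = 1.1257; K_s = 1+0.5/C = 1.0437
F_a = (F_max−F_min)/2 = 475 N; F_m = (F_max+F_min)/2 = 1355 N
τ_a = K_W·8F_aD/(πd³) = 1.1257 × 282.12 = 317.59 MPa
τ_m = K_s·8F_mD/(πd³) = 1.0437 × 804.78 = 839.99 MPa
Soderberg: 1/n_f = τ_a/S_se + τ_m/S_sy = 317.59/479 + 839.99/686 = 0.66302 + 1.22447 = 1.8875
n_f = 1/1.8875 = 0.5298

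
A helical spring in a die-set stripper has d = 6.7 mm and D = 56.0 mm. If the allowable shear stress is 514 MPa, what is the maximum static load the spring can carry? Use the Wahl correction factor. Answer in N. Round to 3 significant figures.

922 N

C = D/d = 56.0/6.7 = 8.3582
K_W = (4C−1)/(4C−4) + 0.615/C = 32.433/29.433 + 0.0736 = 1.1755
τ_max = K·8FD/(πd³) → F_max = τ_allow·πd³/(8DK)
F_max = 514·π·6.7³/(8·56.0·1.1755) = 4.8567e+05/526.63 = 922.22 N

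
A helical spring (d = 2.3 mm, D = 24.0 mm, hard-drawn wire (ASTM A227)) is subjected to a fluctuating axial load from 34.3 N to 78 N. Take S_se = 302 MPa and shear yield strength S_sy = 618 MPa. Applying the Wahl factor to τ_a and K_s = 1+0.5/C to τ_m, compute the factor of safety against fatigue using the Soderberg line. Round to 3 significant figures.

C = D/d = 24.0/2.3 = 10.4348; K_W = (4C−1)/(4C−4)+0.615/C = 1.1384; K_s = 1+0.5/C = 1.0479
F_a = (F_max−F_min)/2 = 21.85 N; F_m = (F_max+F_min)/2 = 56.15 N
τ_a = K_W·8F_aD/(πd³) = 1.1384 × 109.75 = 124.95 MPa
τ_m = K_s·8F_mD/(πd³) = 1.0479 × 282.04 = 295.56 MPa
Soderberg: 1/n_f = τ_a/S_se + τ_m/S_sy = 124.95/302 + 295.56/618 = 0.41373 + 0.47825 = 0.89198
n_f = 1/0.89198 = 1.121

1.12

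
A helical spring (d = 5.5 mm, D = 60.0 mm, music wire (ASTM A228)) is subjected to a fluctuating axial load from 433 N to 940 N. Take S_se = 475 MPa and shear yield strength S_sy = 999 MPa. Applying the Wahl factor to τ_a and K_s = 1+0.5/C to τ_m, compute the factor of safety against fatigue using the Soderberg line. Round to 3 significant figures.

0.823

C = D/d = 60.0/5.5 = 10.9091; K_W = (4C−1)/(4C−4)+0.615/C = 1.1321; K_s = 1+0.5/C = 1.0458
F_a = (F_max−F_min)/2 = 253.5 N; F_m = (F_max+F_min)/2 = 686.5 N
τ_a = K_W·8F_aD/(πd³) = 1.1321 × 232.8 = 263.54 MPa
τ_m = K_s·8F_mD/(πd³) = 1.0458 × 630.44 = 659.34 MPa
Soderberg: 1/n_f = τ_a/S_se + τ_m/S_sy = 263.54/475 + 659.34/999 = 0.55483 + 0.66000 = 1.2148
n_f = 1/1.2148 = 0.8232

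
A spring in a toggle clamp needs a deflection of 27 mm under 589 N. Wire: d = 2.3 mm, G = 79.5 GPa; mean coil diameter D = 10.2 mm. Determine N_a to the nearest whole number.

12

Required rate k = F/δ = 589/27 = 21.815 N/mm
N_a = Gd⁴/(8D³k) = (79.5×10³ × 2.3⁴)/(8 × 10.2³ × 21.815)
    = 2.22474e+06 / 185200 = 12.01 → 12 coils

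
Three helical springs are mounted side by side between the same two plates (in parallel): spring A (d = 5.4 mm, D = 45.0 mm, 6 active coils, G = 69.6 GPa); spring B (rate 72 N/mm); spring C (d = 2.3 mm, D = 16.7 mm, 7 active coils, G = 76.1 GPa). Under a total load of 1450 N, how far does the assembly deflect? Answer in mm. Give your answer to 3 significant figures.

15.5 mm

k_A = Gd⁴/(8D³N_a) = (69.6×10³)(5.4⁴)/(8·45.0³·6) = 13.53 N/mm
k_C = Gd⁴/(8D³N_a) = (76.1×10³)(2.3⁴)/(8·16.7³·7) = 8.165 N/mm
Parallel: k_eq = 13.53 + 72 + 8.165 = 93.695 N/mm
δ = F/k_eq = 1450/93.695 = 15.476 mm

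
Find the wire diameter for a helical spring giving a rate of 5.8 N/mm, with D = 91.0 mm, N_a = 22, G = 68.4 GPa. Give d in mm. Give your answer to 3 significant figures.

10.3 mm

d = (8D³N_a·k / G)^(1/4) = (8·91.0³·22·5.8 / (68.4×10³))^0.25
  = (11246)^0.25 = 10.2980 mm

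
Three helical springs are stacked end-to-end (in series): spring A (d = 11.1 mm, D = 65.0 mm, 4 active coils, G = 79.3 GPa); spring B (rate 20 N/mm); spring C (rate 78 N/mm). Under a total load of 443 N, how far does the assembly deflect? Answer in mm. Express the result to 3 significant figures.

31.1 mm

k_A = Gd⁴/(8D³N_a) = (79.3×10³)(11.1⁴)/(8·65.0³·4) = 136.99 N/mm
Series: 1/k_eq = 1/136.99 + 1/20 + 1/78 = 0.070121; k_eq = 14.261 N/mm
δ = F/k_eq = 443/14.261 = 31.063 mm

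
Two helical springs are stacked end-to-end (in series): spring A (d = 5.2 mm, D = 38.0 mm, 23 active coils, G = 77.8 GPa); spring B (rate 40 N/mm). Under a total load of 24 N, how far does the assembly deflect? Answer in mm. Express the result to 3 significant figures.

k_A = Gd⁴/(8D³N_a) = (77.8×10³)(5.2⁴)/(8·38.0³·23) = 5.6341 N/mm
Series: 1/k_eq = 1/5.6341 + 1/40 = 0.20249; k_eq = 4.9385 N/mm
δ = F/k_eq = 24/4.9385 = 4.8598 mm

4.86 mm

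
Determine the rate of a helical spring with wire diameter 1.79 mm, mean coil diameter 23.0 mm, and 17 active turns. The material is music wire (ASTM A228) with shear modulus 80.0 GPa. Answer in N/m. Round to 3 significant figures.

k = Gd⁴/(8D³N_a) = (80.0×10³ × 1.79⁴) / (8 × 23.0³ × 17)
  = 821301 / 1.65471e+06 = 0.49634 N/mm = 496.34 N/m

496 N/m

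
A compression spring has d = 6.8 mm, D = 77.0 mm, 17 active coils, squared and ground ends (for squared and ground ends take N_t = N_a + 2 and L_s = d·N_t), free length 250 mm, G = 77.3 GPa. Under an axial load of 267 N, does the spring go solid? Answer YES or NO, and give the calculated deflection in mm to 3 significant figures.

NO, δ = 100 mm

k = Gd⁴/(8D³N_a) = (77.3×10³)(6.8⁴)/(8·77.0³·17) = 2.662 N/mm
N_t = 19; L_s = 6.8·19 = 129.2 mm; δ_solid = L₀ − L_s = 250 − 129.2 = 120.8 mm
δ = F/k = 267/2.662 = 100.3 mm
δ < δ_solid → spring does not go solid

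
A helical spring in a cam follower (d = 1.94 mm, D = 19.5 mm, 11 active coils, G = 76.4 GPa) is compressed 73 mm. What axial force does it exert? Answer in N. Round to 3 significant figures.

k = Gd⁴/(8D³N_a) = (76.4×10³)(1.94⁴)/(8·19.5³·11) = 1.6585 N/mm
F = k·δ = 1.6585 × 73 = 121.07 N

121 N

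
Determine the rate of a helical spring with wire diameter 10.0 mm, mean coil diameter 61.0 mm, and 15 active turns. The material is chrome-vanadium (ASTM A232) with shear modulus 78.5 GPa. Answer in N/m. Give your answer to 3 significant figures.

28800 N/m

k = Gd⁴/(8D³N_a) = (78.5×10³ × 10.0⁴) / (8 × 61.0³ × 15)
  = 7.85e+08 / 2.72377e+07 = 28.82 N/mm = 28820 N/m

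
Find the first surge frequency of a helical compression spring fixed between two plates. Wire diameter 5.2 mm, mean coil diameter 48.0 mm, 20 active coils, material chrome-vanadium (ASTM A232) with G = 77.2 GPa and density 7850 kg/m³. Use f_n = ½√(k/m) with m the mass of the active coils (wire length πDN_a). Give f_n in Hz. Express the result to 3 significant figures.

k = Gd⁴/(8D³N_a) = (77.2×10³)(5.2⁴)/(8·48.0³·20) = 3.19 N/mm = 3190 N/m
Wire length L = πDN_a = π·48.0·20 = 3015.9 mm
m = ρ·(πd²/4)·L = 7850 × 21.237×10⁻⁶ m² × 3.0159 m = 0.50279 kg
f_n = ½√(k/m) = 0.5·√(3190/0.50279) = 0.5·√(6344.5) = 39.826 Hz

39.8 Hz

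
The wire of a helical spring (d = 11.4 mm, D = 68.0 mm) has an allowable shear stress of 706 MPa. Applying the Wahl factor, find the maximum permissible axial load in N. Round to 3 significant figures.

4820 N

C = D/d = 68.0/11.4 = 5.9649
K_W = (4C−1)/(4C−4) + 0.615/C = 22.860/19.860 + 0.1031 = 1.2542
τ_max = K·8FD/(πd³) → F_max = τ_allow·πd³/(8DK)
F_max = 706·π·11.4³/(8·68.0·1.2542) = 3.286e+06/682.26 = 4816.3 N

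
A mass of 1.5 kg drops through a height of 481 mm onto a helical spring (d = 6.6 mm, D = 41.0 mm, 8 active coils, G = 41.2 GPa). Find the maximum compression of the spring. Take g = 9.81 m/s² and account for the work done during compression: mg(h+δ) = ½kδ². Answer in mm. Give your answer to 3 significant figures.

k = Gd⁴/(8D³N_a) = (41.2×10³)(6.6⁴)/(8·41.0³·8) = 17.723 N/mm
W = mg = 1.5 × 9.81 = 14.715 N
½kδ² − Wδ − Wh = 0 → δ = (W + √(W² + 2kWh))/k
δ = (14.715 + √(216.53 + 250886))/17.723 = (14.715 + 501.1)/17.723 = 29.104 mm

29.1 mm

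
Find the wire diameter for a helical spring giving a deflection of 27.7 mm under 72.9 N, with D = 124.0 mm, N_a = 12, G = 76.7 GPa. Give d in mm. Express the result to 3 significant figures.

8.90 mm

Required rate k = F/δ = 72.9/27.7 = 2.6318 N/mm
d = (8D³N_a·k / G)^(1/4) = (8·124.0³·12·2.6318 / (76.7×10³))^0.25
  = (6280.4)^0.25 = 8.9022 mm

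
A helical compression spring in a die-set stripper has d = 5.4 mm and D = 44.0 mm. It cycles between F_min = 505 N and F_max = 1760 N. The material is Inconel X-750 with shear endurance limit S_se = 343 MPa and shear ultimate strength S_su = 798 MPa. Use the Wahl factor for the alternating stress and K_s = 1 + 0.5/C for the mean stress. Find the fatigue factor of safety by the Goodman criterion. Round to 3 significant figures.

0.383

C = D/d = 44.0/5.4 = 8.1481; K_W = (4C−1)/(4C−4)+0.615/C = 1.1804; K_s = 1+0.5/C = 1.0614
F_a = (F_max−F_min)/2 = 627.5 N; F_m = (F_max+F_min)/2 = 1132.5 N
τ_a = K_W·8F_aD/(πd³) = 1.1804 × 446.5 = 527.05 MPa
τ_m = K_s·8F_mD/(πd³) = 1.0614 × 805.84 = 855.29 MPa
Goodman: 1/n_f = τ_a/S_se + τ_m/S_su = 527.05/343 + 855.29/798 = 1.53660 + 1.07179 = 2.6084
n_f = 1/2.6084 = 0.3834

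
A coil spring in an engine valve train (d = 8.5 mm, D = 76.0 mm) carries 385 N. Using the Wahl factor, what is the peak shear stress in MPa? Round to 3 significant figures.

Spring index C = D/d = 76.0/8.5 = 8.9412
K_W = (4C−1)/(4C−4) + 0.615/C = 34.765/31.765 + 0.0688 = 1.1632
τ₀ = 8FD/(πd³) = 8·385·76.0/(π·8.5³) = 234080/1929.3 = 121.33 MPa
τ_max = K·τ₀ = 1.1632 × 121.33 = 141.13 MPa

141 MPa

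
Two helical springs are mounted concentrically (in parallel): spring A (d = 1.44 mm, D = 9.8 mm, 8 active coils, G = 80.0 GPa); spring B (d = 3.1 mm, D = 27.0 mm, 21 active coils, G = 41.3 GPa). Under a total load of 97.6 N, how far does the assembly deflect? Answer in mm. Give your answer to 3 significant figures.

k_A = Gd⁴/(8D³N_a) = (80.0×10³)(1.44⁴)/(8·9.8³·8) = 5.7106 N/mm
k_B = Gd⁴/(8D³N_a) = (41.3×10³)(3.1⁴)/(8·27.0³·21) = 1.1534 N/mm
Parallel: k_eq = 5.7106 + 1.1534 = 6.864 N/mm
δ = F/k_eq = 97.6/6.864 = 14.219 mm

14.2 mm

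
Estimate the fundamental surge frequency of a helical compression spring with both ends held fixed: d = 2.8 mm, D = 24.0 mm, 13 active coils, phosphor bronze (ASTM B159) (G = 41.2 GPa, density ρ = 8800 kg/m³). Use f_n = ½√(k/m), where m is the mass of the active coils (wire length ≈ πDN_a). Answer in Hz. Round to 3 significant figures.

k = Gd⁴/(8D³N_a) = (41.2×10³)(2.8⁴)/(8·24.0³·13) = 1.7614 N/mm = 1761.4 N/m
Wire length L = πDN_a = π·24.0·13 = 980.18 mm
m = ρ·(πd²/4)·L = 8800 × 6.1575×10⁻⁶ m² × 0.98018 m = 0.053112 kg
f_n = ½√(k/m) = 0.5·√(1761.4/0.053112) = 0.5·√(33164) = 91.055 Hz

91.1 Hz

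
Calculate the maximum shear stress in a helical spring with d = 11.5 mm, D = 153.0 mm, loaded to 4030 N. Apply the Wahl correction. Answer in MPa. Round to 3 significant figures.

1140 MPa

Spring index C = D/d = 153.0/11.5 = 13.3043
K_W = (4C−1)/(4C−4) + 0.615/C = 52.217/49.217 + 0.0462 = 1.1072
τ₀ = 8FD/(πd³) = 8·4030·153.0/(π·11.5³) = 4.93272e+06/4778 = 1032.4 MPa
τ_max = K·τ₀ = 1.1072 × 1032.4 = 1143 MPa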